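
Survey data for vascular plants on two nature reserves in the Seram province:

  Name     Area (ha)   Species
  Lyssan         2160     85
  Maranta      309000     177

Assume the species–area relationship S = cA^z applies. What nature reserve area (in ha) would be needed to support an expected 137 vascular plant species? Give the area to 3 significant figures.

z = ln(177/85) / ln(309000/2160) = 0.7335 / 4.9632 = 0.1478
c = 85 / 2160^0.1478 = 85 / 3.11 = 27.33
A = (137/27.33)^(1/0.1478) ⇒ ln A = ln(5.013)/0.1478 = 10.9077
A = e^10.9077 ≈ 54596 ha

54600 ha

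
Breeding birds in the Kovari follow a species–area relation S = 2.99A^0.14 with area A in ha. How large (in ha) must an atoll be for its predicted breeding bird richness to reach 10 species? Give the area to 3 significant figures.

5560 ha

10 = 2.99 × A^0.14  ⇒  A^0.14 = 10/2.99 = 3.344
ln A = ln(3.344) / 0.14 = 1.2073 / 0.14 = 8.6237
A = e^8.6237 ≈ 5562 ha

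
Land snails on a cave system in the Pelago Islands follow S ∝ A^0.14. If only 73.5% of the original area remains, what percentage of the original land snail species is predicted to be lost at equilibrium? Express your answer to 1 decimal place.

S_new/S_old = (A_new/A_old)^z = 0.735^0.14
= exp(0.14 × ln 0.735) = exp(0.14 × -0.3079) = exp(-0.0431) ≈ 0.9578
Fraction lost = 1 − 0.9578 = 0.04219

4.2%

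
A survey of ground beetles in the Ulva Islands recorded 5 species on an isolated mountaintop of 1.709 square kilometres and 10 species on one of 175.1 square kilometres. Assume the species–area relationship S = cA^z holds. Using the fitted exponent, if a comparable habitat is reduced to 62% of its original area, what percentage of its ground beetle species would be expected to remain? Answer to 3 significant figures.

93.1%

z = ln(10/5) / ln(175.1/1.709) = 0.6931 / 4.6294 = 0.1497
S_new/S_old = (A_new/A_old)^z = 0.62^0.1497 = exp(0.1497 × -0.4780) = 0.9309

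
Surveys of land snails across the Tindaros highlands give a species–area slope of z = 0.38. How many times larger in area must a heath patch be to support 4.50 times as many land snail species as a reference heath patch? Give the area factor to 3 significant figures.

(A₂/A₁)^0.38 = 4.5, so A₂/A₁ = 4.5^(1/0.38) = 4.5^2.632
ln(A₂/A₁) = ln 4.5 / 0.38 = 1.5041 / 0.38 = 3.9581
A₂/A₁ = e^3.9581 ≈ 52.36

52.4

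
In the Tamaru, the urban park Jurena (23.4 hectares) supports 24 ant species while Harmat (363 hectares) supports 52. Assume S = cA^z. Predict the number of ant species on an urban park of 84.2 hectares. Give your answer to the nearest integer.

z = ln(52/24) / ln(363/23.4) = 0.7732 / 2.7417 = 0.2820
c = 24 / 23.4^0.2820 = 24 / 2.433 = 9.864
S₃ = 9.864 × 84.2^0.2820 = 9.864 × 3.491 ≈ 34.44

34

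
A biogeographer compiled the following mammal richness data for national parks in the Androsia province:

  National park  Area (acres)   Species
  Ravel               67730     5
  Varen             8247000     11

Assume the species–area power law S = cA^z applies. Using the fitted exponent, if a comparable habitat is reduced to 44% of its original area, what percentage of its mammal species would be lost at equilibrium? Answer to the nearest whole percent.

13%

z = ln(11/5) / ln(8247000/67730) = 0.7885 / 4.8021 = 0.1642
S_new/S_old = (A_new/A_old)^z = 0.44^0.1642 = exp(0.1642 × -0.8210) = 0.8739
Fraction lost = 1 − 0.8739 = 0.1261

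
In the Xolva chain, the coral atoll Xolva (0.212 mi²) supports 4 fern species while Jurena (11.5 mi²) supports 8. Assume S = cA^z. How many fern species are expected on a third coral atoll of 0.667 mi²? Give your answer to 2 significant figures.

4.9

z = ln(8/4) / ln(11.5/0.212) = 0.6931 / 3.9935 = 0.1736
c = 4 / 0.212^0.1736 = 4 / 0.764 = 5.236
S₃ = 5.236 × 0.667^0.1736 = 5.236 × 0.9321 ≈ 4.88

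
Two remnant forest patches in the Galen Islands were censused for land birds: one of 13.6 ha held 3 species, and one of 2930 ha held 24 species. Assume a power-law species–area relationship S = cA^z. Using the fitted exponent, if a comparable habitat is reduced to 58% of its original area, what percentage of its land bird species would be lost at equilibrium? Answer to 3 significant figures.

z = ln(24/3) / ln(2930/13.6) = 2.0794 / 5.3727 = 0.3870
S_new/S_old = (A_new/A_old)^z = 0.58^0.3870 = exp(0.3870 × -0.5447) = 0.8099
Fraction lost = 1 − 0.8099 = 0.1901

19.0%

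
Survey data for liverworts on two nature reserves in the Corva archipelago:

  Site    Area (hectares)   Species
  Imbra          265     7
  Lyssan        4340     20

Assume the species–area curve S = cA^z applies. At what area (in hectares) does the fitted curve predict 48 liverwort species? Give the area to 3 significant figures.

z = ln(20/7) / ln(4340/265) = 1.0498 / 2.7959 = 0.3755
c = 7 / 265^0.3755 = 7 / 8.126 = 0.8614
A = (48/0.8614)^(1/0.3755) ⇒ ln A = ln(55.72)/0.3755 = 10.7072
A = e^10.7072 ≈ 44676 hectares

44700 hectares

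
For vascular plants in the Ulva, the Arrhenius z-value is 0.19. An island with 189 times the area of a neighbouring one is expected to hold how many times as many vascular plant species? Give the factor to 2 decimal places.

2.71

S₂/S₁ = (A₂/A₁)^z = 189^0.19
ln(S₂/S₁) = 0.19 × ln 189 = 0.19 × 5.2417 = 0.9959
S₂/S₁ = e^0.9959 ≈ 2.707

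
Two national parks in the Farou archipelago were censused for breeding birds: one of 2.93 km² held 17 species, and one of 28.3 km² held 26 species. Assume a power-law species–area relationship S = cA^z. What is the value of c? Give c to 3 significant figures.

z = ln(S₂/S₁) / ln(A₂/A₁) = ln(26/17) / ln(28.3/2.93) = 0.4249 / 2.2679 = 0.1873
c = S₁ / A₁^z = 17 / 2.93^0.1873 = 17 / 1.223 = 13.9

13.9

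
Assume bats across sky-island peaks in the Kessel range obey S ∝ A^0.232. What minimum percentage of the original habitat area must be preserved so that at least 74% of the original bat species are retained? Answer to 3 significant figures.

27.3%

Need (A_new/A_old)^0.232 = 0.74, so A_new/A_old = 0.74^(1/0.232) = 0.74^4.31
ln(A_new/A_old) = ln 0.74 / 0.232 = -0.3011 / 0.232 = -1.2979
A_new/A_old = e^-1.2979 ≈ 0.2731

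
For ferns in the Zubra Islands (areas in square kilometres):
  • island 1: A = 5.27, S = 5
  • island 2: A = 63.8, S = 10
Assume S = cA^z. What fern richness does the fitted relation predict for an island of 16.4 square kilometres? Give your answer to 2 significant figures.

z = ln(10/5) / ln(63.8/5.27) = 0.6931 / 2.4937 = 0.2780
c = 5 / 5.27^0.2780 = 5 / 1.587 = 3.15
S₃ = 3.15 × 16.4^0.2780 = 3.15 × 2.176 ≈ 6.855

6.9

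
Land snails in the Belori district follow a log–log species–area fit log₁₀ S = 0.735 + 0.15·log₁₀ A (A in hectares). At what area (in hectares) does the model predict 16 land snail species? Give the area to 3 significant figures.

1340 hectares

16 = 5.433 × A^0.15  ⇒  A^0.15 = 16/5.433 = 2.945
ln A = ln(2.945) / 0.15 = 1.0802 / 0.15 = 7.2013
A = e^7.2013 ≈ 1341 hectares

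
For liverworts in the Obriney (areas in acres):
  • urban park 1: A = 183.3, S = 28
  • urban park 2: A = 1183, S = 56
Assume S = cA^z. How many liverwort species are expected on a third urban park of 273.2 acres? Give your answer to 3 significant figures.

z = ln(56/28) / ln(1183/183.3) = 0.6931 / 1.8647 = 0.3717
c = 28 / 183.3^0.3717 = 28 / 6.939 = 4.035
S₃ = 4.035 × 273.2^0.3717 = 4.035 × 8.048 ≈ 32.48

32.5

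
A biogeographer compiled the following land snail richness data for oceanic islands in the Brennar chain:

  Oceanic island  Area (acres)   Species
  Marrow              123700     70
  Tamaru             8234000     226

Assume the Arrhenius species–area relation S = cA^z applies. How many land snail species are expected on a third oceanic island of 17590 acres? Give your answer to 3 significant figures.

40.6

z = ln(226/70) / ln(8234000/123700) = 1.1720 / 4.1982 = 0.2792
c = 70 / 123700^0.2792 = 70 / 26.4 = 2.651
S₃ = 2.651 × 17590^0.2792 = 2.651 × 15.32 ≈ 40.61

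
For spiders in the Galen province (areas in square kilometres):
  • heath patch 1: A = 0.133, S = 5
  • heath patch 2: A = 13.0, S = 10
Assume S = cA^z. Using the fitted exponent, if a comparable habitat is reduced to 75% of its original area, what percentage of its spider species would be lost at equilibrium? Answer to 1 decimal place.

z = ln(10/5) / ln(13/0.133) = 0.6931 / 4.5824 = 0.1513
S_new/S_old = (A_new/A_old)^z = 0.75^0.1513 = exp(0.1513 × -0.2877) = 0.9574
Fraction lost = 1 − 0.9574 = 0.04258

4.3%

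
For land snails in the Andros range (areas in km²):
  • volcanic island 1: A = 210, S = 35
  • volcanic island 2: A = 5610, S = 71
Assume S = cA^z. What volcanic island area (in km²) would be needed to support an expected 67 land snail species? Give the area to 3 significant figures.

z = ln(71/35) / ln(5610/210) = 0.7073 / 3.2852 = 0.2153
c = 35 / 210^0.2153 = 35 / 3.162 = 11.07
A = (67/11.07)^(1/0.2153) ⇒ ln A = ln(6.053)/0.2153 = 8.3630
A = e^8.3630 ≈ 4285 km²

4290 km²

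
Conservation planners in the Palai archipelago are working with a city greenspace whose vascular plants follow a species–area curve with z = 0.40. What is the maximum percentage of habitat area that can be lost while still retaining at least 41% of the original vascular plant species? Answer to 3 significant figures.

89.2%

Need (A_new/A_old)^0.4 = 0.41, so A_new/A_old = 0.41^(1/0.4) = 0.41^2.5
ln(A_new/A_old) = ln 0.41 / 0.4 = -0.8916 / 0.4 = -2.2290
A_new/A_old = e^-2.2290 ≈ 0.1076
Fraction that can be lost = 1 − 0.1076 = 0.8924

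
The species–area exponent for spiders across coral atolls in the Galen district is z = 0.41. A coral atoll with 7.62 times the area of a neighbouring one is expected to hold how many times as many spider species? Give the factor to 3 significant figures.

2.30

S₂/S₁ = (A₂/A₁)^z = 7.62^0.41
ln(S₂/S₁) = 0.41 × ln 7.62 = 0.41 × 2.0308 = 0.8326
S₂/S₁ = e^0.8326 ≈ 2.299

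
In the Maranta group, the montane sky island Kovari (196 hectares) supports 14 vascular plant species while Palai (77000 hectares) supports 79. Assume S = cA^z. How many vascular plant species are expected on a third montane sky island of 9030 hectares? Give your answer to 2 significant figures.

42

z = ln(79/14) / ln(77000/196) = 1.7304 / 5.9734 = 0.2897
c = 14 / 196^0.2897 = 14 / 4.613 = 3.035
S₃ = 3.035 × 9030^0.2897 = 3.035 × 13.99 ≈ 42.46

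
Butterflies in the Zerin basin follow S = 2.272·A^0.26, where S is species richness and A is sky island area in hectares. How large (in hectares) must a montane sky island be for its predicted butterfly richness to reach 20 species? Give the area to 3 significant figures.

20 = 2.272 × A^0.26  ⇒  A^0.26 = 20/2.272 = 8.803
ln A = ln(8.803) / 0.26 = 2.1751 / 0.26 = 8.3657
A = e^8.3657 ≈ 4297 hectares

4300 hectares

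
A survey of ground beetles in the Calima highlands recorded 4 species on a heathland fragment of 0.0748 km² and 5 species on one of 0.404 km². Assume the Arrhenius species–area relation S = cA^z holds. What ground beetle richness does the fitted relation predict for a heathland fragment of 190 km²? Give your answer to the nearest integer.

z = ln(5/4) / ln(0.404/0.0748) = 0.2231 / 1.6866 = 0.1323
c = 4 / 0.0748^0.1323 = 4 / 0.7096 = 5.637
S₃ = 5.637 × 190^0.1323 = 5.637 × 2.002 ≈ 11.29

11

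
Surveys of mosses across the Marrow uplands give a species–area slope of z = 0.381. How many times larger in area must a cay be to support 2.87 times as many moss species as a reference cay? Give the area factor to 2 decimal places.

(A₂/A₁)^0.381 = 2.87, so A₂/A₁ = 2.87^(1/0.381) = 2.87^2.625
ln(A₂/A₁) = ln 2.87 / 0.381 = 1.0543 / 0.381 = 2.7672
A₂/A₁ = e^2.7672 ≈ 15.91

15.91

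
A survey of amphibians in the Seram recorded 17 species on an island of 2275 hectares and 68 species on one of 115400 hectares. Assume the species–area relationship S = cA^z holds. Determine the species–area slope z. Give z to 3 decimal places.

Taking logs: ln S = ln c + z ln A, so z = (ln S₂ − ln S₁)/(ln A₂ − ln A₁).
z = ln(68/17) / ln(115400/2275) = ln(4) / ln(50.73) = 1.3863 / 3.9264 = 0.3531

0.353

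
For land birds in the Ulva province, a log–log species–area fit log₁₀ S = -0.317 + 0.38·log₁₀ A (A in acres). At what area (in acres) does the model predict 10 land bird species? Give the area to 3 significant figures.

10 = 0.4819 × A^0.38  ⇒  A^0.38 = 10/0.4819 = 20.75
ln A = ln(20.75) / 0.38 = 3.0325 / 0.38 = 7.9803
A = e^7.9803 ≈ 2923 acres

2920 acres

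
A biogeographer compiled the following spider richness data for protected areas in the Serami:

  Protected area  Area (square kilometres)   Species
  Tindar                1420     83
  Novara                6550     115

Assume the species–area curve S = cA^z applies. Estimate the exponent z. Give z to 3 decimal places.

Taking logs: ln S = ln c + z ln A, so z = (ln S₂ − ln S₁)/(ln A₂ − ln A₁).
z = ln(115/83) / ln(6550/1420) = ln(1.386) / ln(4.613) = 0.3261 / 1.5288 = 0.2133

0.213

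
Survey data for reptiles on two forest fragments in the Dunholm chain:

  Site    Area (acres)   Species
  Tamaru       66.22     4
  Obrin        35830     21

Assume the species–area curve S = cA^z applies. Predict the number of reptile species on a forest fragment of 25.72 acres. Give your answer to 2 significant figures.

z = ln(21/4) / ln(35830/66.22) = 1.6582 / 6.2936 = 0.2635
c = 4 / 66.22^0.2635 = 4 / 3.019 = 1.325
S₃ = 1.325 × 25.72^0.2635 = 1.325 × 2.353 ≈ 3.118

3.1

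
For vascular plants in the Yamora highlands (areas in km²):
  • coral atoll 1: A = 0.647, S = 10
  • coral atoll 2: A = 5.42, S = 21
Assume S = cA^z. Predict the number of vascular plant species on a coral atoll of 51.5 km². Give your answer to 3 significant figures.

z = ln(21/10) / ln(5.42/0.647) = 0.7419 / 2.1255 = 0.3491
c = 10 / 0.647^0.3491 = 10 / 0.859 = 11.64
S₃ = 11.64 × 51.5^0.3491 = 11.64 × 3.958 ≈ 46.08

46.1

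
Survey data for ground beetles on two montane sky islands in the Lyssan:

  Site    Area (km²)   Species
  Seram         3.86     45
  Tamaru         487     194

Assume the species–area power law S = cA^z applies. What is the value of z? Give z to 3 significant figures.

Taking logs: ln S = ln c + z ln A, so z = (ln S₂ − ln S₁)/(ln A₂ − ln A₁).
z = ln(194/45) / ln(487/3.86) = ln(4.311) / ln(126.2) = 1.4612 / 4.8376 = 0.3020

0.302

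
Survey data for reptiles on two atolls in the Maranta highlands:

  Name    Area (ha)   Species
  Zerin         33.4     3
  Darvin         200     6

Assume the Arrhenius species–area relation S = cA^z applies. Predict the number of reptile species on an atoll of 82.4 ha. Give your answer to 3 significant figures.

4.26

z = ln(6/3) / ln(200/33.4) = 0.6931 / 1.7898 = 0.3873
c = 3 / 33.4^0.3873 = 3 / 3.892 = 0.7709
S₃ = 0.7709 × 82.4^0.3873 = 0.7709 × 5.521 ≈ 4.256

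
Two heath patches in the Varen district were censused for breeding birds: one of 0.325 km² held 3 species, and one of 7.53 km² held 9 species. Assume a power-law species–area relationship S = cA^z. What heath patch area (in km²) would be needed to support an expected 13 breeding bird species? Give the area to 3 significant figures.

21.6 km²

z = ln(9/3) / ln(7.53/0.325) = 1.0986 / 3.1428 = 0.3496
c = 3 / 0.325^0.3496 = 3 / 0.6751 = 4.444
A = (13/4.444)^(1/0.3496) ⇒ ln A = ln(2.925)/0.3496 = 3.0709
A = e^3.0709 ≈ 21.56 km²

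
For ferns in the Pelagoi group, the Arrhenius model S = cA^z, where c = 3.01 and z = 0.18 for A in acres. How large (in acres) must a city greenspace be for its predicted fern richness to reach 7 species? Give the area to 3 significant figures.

7 = 3.01 × A^0.18  ⇒  A^0.18 = 7/3.01 = 2.326
ln A = ln(2.326) / 0.18 = 0.8440 / 0.18 = 4.6887
A = e^4.6887 ≈ 108.7 acres

109 acres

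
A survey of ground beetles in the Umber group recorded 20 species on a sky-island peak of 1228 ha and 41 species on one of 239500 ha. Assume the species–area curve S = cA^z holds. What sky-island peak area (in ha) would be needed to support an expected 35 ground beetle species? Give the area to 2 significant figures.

z = ln(41/20) / ln(239500/1228) = 0.7178 / 5.2732 = 0.1361
c = 20 / 1228^0.1361 = 20 / 2.634 = 7.594
A = (35/7.594)^(1/0.1361) ⇒ ln A = ln(4.609)/0.1361 = 11.2240
A = e^11.2240 ≈ 74908 ha

75000 ha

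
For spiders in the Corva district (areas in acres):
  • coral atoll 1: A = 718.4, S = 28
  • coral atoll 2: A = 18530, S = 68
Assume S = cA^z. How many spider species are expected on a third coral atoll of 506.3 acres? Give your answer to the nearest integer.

z = ln(68/28) / ln(18530/718.4) = 0.8873 / 3.2501 = 0.2730
c = 28 / 718.4^0.2730 = 28 / 6.023 = 4.649
S₃ = 4.649 × 506.3^0.2730 = 4.649 × 5.474 ≈ 25.45

25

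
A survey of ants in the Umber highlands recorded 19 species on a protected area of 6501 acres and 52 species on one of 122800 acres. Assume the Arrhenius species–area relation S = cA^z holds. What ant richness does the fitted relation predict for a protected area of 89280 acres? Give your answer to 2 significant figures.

z = ln(52/19) / ln(122800/6501) = 1.0068 / 2.9386 = 0.3426
c = 19 / 6501^0.3426 = 19 / 20.25 = 0.9384
S₃ = 0.9384 × 89280^0.3426 = 0.9384 × 49.68 ≈ 46.62

47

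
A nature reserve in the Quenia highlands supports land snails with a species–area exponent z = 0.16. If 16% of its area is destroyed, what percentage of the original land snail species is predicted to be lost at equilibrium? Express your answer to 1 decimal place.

S_new/S_old = (A_new/A_old)^z = 0.84^0.16
= exp(0.16 × ln 0.84) = exp(0.16 × -0.1744) = exp(-0.0279) ≈ 0.9725
Fraction lost = 1 − 0.9725 = 0.02751

2.8%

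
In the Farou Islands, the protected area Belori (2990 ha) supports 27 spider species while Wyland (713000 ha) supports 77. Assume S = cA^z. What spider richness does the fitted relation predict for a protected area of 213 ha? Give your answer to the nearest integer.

z = ln(77/27) / ln(713000/2990) = 1.0480 / 5.4742 = 0.1914
c = 27 / 2990^0.1914 = 27 / 4.628 = 5.834
S₃ = 5.834 × 213^0.1914 = 5.834 × 2.791 ≈ 16.28

16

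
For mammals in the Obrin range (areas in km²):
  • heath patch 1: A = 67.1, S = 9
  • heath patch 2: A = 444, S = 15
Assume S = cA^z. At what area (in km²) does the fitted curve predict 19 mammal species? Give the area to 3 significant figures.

1060 km²

z = ln(15/9) / ln(444/67.1) = 0.5108 / 1.8896 = 0.2703
c = 9 / 67.1^0.2703 = 9 / 3.118 = 2.887
A = (19/2.887)^(1/0.2703) ⇒ ln A = ln(6.582)/0.2703 = 6.9703
A = e^6.9703 ≈ 1065 km²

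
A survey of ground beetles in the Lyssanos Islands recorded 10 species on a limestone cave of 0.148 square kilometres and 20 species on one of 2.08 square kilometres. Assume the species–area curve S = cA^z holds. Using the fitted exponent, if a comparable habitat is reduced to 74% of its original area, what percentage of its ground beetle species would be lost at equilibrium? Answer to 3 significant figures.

z = ln(20/10) / ln(2.08/0.148) = 0.6931 / 2.6429 = 0.2623
S_new/S_old = (A_new/A_old)^z = 0.74^0.2623 = exp(0.2623 × -0.3011) = 0.9241
Fraction lost = 1 − 0.9241 = 0.07593

7.59%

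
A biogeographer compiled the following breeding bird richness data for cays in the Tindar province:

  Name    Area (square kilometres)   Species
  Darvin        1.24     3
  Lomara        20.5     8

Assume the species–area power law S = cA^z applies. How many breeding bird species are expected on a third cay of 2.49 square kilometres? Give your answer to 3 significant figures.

z = ln(8/3) / ln(20.5/1.24) = 0.9808 / 2.8053 = 0.3496
c = 3 / 1.24^0.3496 = 3 / 1.078 = 2.783
S₃ = 2.783 × 2.49^0.3496 = 2.783 × 1.376 ≈ 3.828

3.83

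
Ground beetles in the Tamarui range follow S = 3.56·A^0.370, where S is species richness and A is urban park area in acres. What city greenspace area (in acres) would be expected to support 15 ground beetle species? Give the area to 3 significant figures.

15 = 3.56 × A^0.37  ⇒  A^0.37 = 15/3.56 = 4.213
ln A = ln(4.213) / 0.37 = 1.4383 / 0.37 = 3.8873
A = e^3.8873 ≈ 48.78 acres

48.8 acres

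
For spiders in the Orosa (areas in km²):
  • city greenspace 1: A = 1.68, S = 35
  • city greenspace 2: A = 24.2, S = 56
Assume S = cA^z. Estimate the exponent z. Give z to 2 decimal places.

0.18

Taking logs: ln S = ln c + z ln A, so z = (ln S₂ − ln S₁)/(ln A₂ − ln A₁).
z = ln(56/35) / ln(24.2/1.68) = ln(1.6) / ln(14.4) = 0.4700 / 2.6676 = 0.1762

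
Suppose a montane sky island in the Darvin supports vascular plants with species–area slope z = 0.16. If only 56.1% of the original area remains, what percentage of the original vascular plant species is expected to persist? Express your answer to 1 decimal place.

91.2%

S_new/S_old = (A_new/A_old)^z = 0.561^0.16
= exp(0.16 × ln 0.561) = exp(0.16 × -0.5780) = exp(-0.0925) ≈ 0.9117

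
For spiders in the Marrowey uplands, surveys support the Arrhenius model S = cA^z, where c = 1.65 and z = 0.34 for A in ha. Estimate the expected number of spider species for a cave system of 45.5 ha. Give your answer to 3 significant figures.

S = 1.65 × 45.5^0.34
ln S = ln 1.65 + 0.34 × ln 45.5 = 0.5008 + 0.34 × 3.8177 = 1.7988
S = e^1.7988 ≈ 6.042

6.04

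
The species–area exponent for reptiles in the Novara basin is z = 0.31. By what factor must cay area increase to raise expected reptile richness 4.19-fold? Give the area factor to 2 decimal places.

101.66

(A₂/A₁)^0.31 = 4.19, so A₂/A₁ = 4.19^(1/0.31) = 4.19^3.226
ln(A₂/A₁) = ln 4.19 / 0.31 = 1.4327 / 0.31 = 4.6216
A₂/A₁ = e^4.6216 ≈ 101.7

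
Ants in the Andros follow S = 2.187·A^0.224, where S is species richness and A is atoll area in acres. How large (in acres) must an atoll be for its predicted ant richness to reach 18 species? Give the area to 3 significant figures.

12200 acres

18 = 2.187 × A^0.224  ⇒  A^0.224 = 18/2.187 = 8.23
ln A = ln(8.23) / 0.224 = 2.1078 / 0.224 = 9.4100
A = e^9.4100 ≈ 12210 acres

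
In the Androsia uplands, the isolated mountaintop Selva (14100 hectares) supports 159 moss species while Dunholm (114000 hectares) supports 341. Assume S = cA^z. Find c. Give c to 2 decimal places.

4.86

z = ln(S₂/S₁) / ln(A₂/A₁) = ln(341/159) / ln(114000/14100) = 0.7630 / 2.0900 = 0.3651
c = S₁ / A₁^z = 159 / 14100^0.3651 = 159 / 32.71 = 4.861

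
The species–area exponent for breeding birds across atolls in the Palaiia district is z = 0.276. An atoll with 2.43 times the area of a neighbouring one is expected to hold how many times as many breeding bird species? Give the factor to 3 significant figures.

S₂/S₁ = (A₂/A₁)^z = 2.43^0.276
ln(S₂/S₁) = 0.276 × ln 2.43 = 0.276 × 0.8879 = 0.2451
S₂/S₁ = e^0.2451 ≈ 1.278

1.28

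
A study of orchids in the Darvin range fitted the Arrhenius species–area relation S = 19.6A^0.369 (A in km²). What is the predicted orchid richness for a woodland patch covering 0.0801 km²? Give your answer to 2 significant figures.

S = 19.6 × 0.0801^0.369
ln S = ln 19.6 + 0.369 × ln 0.0801 = 2.9755 + 0.369 × -2.5245 = 2.0440
S = e^2.0440 ≈ 7.721

7.7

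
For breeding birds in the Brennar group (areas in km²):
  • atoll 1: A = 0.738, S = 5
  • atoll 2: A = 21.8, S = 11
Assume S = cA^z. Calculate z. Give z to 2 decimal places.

Taking logs: ln S = ln c + z ln A, so z = (ln S₂ − ln S₁)/(ln A₂ − ln A₁).
z = ln(11/5) / ln(21.8/0.738) = ln(2.2) / ln(29.54) = 0.7885 / 3.3857 = 0.2329

0.23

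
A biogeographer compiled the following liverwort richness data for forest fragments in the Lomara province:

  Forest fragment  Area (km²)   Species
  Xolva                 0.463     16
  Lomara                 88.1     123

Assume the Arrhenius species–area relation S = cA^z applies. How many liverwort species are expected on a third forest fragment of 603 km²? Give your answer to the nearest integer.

z = ln(123/16) / ln(88.1/0.463) = 2.0396 / 5.2485 = 0.3886
c = 16 / 0.463^0.3886 = 16 / 0.7414 = 21.58
S₃ = 21.58 × 603^0.3886 = 21.58 × 12.04 ≈ 259.7

260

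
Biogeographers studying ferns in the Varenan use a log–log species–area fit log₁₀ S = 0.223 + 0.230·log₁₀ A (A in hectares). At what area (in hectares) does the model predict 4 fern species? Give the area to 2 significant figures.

44 hectares

4 = 1.671 × A^0.23  ⇒  A^0.23 = 4/1.671 = 2.394
ln A = ln(2.394) / 0.23 = 0.8728 / 0.23 = 3.7949
A = e^3.7949 ≈ 44.47 hectares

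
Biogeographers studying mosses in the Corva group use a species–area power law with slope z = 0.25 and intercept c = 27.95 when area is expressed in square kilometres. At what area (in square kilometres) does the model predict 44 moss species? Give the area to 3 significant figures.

6.14 square kilometres

44 = 27.95 × A^0.25  ⇒  A^0.25 = 44/27.95 = 1.574
ln A = ln(1.574) / 0.25 = 0.4538 / 0.25 = 1.8151
A = e^1.8151 ≈ 6.142 square kilometres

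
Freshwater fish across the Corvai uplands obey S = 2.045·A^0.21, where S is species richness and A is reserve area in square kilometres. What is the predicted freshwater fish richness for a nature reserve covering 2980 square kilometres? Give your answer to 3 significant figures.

S = 2.045 × 2980^0.21 = 2.045 × 5.365 ≈ 10.97

11.0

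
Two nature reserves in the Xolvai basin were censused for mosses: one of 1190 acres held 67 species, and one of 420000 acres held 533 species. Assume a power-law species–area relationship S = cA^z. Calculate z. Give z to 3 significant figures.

0.354

Taking logs: ln S = ln c + z ln A, so z = (ln S₂ − ln S₁)/(ln A₂ − ln A₁).
z = ln(533/67) / ln(420000/1190) = ln(7.955) / ln(352.9) = 2.0738 / 5.8663 = 0.3535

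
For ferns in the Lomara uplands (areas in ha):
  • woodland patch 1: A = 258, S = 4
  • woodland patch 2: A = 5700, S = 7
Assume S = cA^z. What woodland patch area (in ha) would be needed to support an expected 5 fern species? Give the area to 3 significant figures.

886 ha

z = ln(7/4) / ln(5700/258) = 0.5596 / 3.0953 = 0.1808
c = 4 / 258^0.1808 = 4 / 2.729 = 1.466
A = (5/1.466)^(1/0.1808) ⇒ ln A = ln(3.411)/0.1808 = 6.7872
A = e^6.7872 ≈ 886.4 ha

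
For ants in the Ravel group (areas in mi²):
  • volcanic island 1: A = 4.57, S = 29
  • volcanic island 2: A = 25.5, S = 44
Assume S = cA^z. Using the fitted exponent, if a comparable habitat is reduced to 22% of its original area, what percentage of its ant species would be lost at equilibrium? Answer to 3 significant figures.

30.7%

z = ln(44/29) / ln(25.5/4.57) = 0.4169 / 1.7192 = 0.2425
S_new/S_old = (A_new/A_old)^z = 0.22^0.2425 = exp(0.2425 × -1.5141) = 0.6927
Fraction lost = 1 − 0.6927 = 0.3073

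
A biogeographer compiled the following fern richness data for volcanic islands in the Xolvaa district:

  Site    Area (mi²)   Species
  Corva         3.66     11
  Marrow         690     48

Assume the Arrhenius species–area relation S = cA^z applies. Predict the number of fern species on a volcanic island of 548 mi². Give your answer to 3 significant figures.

z = ln(48/11) / ln(690/3.66) = 1.4733 / 5.2392 = 0.2812
c = 11 / 3.66^0.2812 = 11 / 1.44 = 7.637
S₃ = 7.637 × 548^0.2812 = 7.637 × 5.891 ≈ 44.99

45.0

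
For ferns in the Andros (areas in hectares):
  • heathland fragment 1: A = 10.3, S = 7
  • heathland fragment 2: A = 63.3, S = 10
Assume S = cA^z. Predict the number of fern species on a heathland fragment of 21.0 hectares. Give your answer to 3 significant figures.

z = ln(10/7) / ln(63.3/10.3) = 0.3567 / 1.8157 = 0.1964
c = 7 / 10.3^0.1964 = 7 / 1.581 = 4.427
S₃ = 4.427 × 21^0.1964 = 4.427 × 1.819 ≈ 8.051

8.05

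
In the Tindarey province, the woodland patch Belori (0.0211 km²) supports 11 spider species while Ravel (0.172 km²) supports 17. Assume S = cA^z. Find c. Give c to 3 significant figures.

24.5

z = ln(S₂/S₁) / ln(A₂/A₁) = ln(17/11) / ln(0.172/0.0211) = 0.4353 / 2.0982 = 0.2075
c = S₁ / A₁^z = 11 / 0.0211^0.2075 = 11 / 0.4491 = 24.49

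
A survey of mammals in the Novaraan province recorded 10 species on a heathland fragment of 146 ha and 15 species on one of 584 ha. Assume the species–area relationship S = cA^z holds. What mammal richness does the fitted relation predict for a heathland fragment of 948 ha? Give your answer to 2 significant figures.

17

z = ln(15/10) / ln(584/146) = 0.4055 / 1.3863 = 0.2925
c = 10 / 146^0.2925 = 10 / 4.296 = 2.328
S₃ = 2.328 × 948^0.2925 = 2.328 × 7.424 ≈ 17.28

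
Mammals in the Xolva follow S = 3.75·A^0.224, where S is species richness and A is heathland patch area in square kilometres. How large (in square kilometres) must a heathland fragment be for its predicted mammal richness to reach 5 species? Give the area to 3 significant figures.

5 = 3.75 × A^0.224  ⇒  A^0.224 = 5/3.75 = 1.333
ln A = ln(1.333) / 0.224 = 0.2877 / 0.224 = 1.2843
A = e^1.2843 ≈ 3.612 square kilometres

3.61 square kilometres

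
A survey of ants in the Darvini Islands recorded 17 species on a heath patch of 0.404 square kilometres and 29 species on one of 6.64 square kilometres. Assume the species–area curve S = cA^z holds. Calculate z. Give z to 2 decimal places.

Taking logs: ln S = ln c + z ln A, so z = (ln S₂ − ln S₁)/(ln A₂ − ln A₁).
z = ln(29/17) / ln(6.64/0.404) = ln(1.706) / ln(16.44) = 0.5341 / 2.7995 = 0.1908

0.19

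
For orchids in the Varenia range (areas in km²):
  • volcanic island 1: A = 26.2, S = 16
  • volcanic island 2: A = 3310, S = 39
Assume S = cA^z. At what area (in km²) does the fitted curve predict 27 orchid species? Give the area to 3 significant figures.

z = ln(39/16) / ln(3310/26.2) = 0.8910 / 4.8389 = 0.1841
c = 16 / 26.2^0.1841 = 16 / 1.825 = 8.769
A = (27/8.769)^(1/0.1841) ⇒ ln A = ln(3.079)/0.1841 = 6.1076
A = e^6.1076 ≈ 449.2 km²

449 km²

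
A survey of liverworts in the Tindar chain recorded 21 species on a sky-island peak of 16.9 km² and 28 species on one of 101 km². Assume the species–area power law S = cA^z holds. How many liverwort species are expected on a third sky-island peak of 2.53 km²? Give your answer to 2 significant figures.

15

z = ln(28/21) / ln(101/16.9) = 0.2877 / 1.7878 = 0.1609
c = 21 / 16.9^0.1609 = 21 / 1.576 = 13.32
S₃ = 13.32 × 2.53^0.1609 = 13.32 × 1.161 ≈ 15.47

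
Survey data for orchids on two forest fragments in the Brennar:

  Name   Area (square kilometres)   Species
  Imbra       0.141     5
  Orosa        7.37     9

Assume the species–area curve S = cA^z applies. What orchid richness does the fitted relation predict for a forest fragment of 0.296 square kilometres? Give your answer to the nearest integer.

z = ln(9/5) / ln(7.37/0.141) = 0.5878 / 3.9564 = 0.1486
c = 5 / 0.141^0.1486 = 5 / 0.7475 = 6.689
S₃ = 6.689 × 0.296^0.1486 = 6.689 × 0.8345 ≈ 5.582

6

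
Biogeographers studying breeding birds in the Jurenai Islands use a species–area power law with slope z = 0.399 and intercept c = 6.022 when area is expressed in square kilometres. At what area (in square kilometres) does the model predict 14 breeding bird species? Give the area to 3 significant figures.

8.28 square kilometres

14 = 6.022 × A^0.399  ⇒  A^0.399 = 14/6.022 = 2.325
ln A = ln(2.325) / 0.399 = 0.8436 / 0.399 = 2.1144
A = e^2.1144 ≈ 8.284 square kilometres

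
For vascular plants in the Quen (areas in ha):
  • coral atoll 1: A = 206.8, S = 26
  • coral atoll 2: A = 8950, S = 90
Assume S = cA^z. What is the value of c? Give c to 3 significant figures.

4.49

z = ln(S₂/S₁) / ln(A₂/A₁) = ln(90/26) / ln(8950/206.8) = 1.2417 / 3.7677 = 0.3296
c = S₁ / A₁^z = 26 / 206.8^0.3296 = 26 / 5.796 = 4.486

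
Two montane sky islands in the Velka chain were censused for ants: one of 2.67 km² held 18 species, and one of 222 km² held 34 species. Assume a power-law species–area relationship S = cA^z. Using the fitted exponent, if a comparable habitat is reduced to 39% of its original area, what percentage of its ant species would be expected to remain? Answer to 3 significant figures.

87.3%

z = ln(34/18) / ln(222/2.67) = 0.6360 / 4.4206 = 0.1439
S_new/S_old = (A_new/A_old)^z = 0.39^0.1439 = exp(0.1439 × -0.9416) = 0.8733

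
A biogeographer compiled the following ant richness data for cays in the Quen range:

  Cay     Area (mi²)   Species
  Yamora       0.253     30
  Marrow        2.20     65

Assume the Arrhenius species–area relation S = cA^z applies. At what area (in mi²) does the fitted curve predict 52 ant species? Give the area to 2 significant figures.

1.2 mi²

z = ln(65/30) / ln(2.2/0.253) = 0.7732 / 2.1628 = 0.3575
c = 30 / 0.253^0.3575 = 30 / 0.6118 = 49.03
A = (52/49.03)^(1/0.3575) ⇒ ln A = ln(1.06)/0.3575 = 0.1643
A = e^0.1643 ≈ 1.179 mi²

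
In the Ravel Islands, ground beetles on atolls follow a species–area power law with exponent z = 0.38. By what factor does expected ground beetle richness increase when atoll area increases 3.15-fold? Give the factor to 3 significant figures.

1.55

S₂/S₁ = (A₂/A₁)^z = 3.15^0.38
ln(S₂/S₁) = 0.38 × ln 3.15 = 0.38 × 1.1474 = 0.4360
S₂/S₁ = e^0.4360 ≈ 1.547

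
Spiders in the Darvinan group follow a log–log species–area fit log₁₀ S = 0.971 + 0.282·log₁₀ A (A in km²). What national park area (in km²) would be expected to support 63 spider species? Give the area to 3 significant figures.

63 = 9.354 × A^0.282  ⇒  A^0.282 = 63/9.354 = 6.735
ln A = ln(6.735) / 0.282 = 1.9073 / 0.282 = 6.7636
A = e^6.7636 ≈ 865.7 km²

866 km²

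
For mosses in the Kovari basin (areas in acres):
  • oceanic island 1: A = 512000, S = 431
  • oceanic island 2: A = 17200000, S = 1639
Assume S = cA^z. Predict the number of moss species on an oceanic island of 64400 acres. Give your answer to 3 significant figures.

196

z = ln(1639/431) / ln(17200000/512000) = 1.3357 / 3.5143 = 0.3801
c = 431 / 512000^0.3801 = 431 / 147.9 = 2.914
S₃ = 2.914 × 64400^0.3801 = 2.914 × 67.26 ≈ 196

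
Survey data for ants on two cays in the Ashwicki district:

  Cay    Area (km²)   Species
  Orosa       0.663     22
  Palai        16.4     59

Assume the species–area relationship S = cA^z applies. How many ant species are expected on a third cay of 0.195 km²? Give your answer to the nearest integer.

15

z = ln(59/22) / ln(16.4/0.663) = 0.9865 / 3.2083 = 0.3075
c = 22 / 0.663^0.3075 = 22 / 0.8813 = 24.96
S₃ = 24.96 × 0.195^0.3075 = 24.96 × 0.6049 ≈ 15.1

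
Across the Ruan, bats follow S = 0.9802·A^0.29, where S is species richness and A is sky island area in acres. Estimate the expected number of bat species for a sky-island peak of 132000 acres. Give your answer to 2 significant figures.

30

S = 0.9802 × 132000^0.29
ln S = ln 0.9802 + 0.29 × ln 132000 = -0.0200 + 0.29 × 11.7906 = 3.3993
S = e^3.3993 ≈ 29.94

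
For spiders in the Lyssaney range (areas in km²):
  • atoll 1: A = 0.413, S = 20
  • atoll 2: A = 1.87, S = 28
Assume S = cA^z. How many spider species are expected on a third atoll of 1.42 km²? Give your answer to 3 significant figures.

z = ln(28/20) / ln(1.87/0.413) = 0.3365 / 1.5102 = 0.2228
c = 20 / 0.413^0.2228 = 20 / 0.8212 = 24.36
S₃ = 24.36 × 1.42^0.2228 = 24.36 × 1.081 ≈ 26.33

26.3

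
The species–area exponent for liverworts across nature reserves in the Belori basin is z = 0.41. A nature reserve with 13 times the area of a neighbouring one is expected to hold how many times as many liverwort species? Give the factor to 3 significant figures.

S₂/S₁ = (A₂/A₁)^z = 13^0.41
ln(S₂/S₁) = 0.41 × ln 13 = 0.41 × 2.5649 = 1.0516
S₂/S₁ = e^1.0516 ≈ 2.862

2.86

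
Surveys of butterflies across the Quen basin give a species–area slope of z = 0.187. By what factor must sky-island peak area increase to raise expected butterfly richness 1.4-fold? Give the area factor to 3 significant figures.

(A₂/A₁)^0.187 = 1.4, so A₂/A₁ = 1.4^(1/0.187) = 1.4^5.348
ln(A₂/A₁) = ln 1.4 / 0.187 = 0.3365 / 0.187 = 1.7993
A₂/A₁ = e^1.7993 ≈ 6.046

6.05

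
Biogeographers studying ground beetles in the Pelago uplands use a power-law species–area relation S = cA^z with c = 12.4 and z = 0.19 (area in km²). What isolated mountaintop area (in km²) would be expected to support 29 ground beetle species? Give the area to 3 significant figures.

87.5 km²

29 = 12.4 × A^0.19  ⇒  A^0.19 = 29/12.4 = 2.339
ln A = ln(2.339) / 0.19 = 0.8496 / 0.19 = 4.4716
A = e^4.4716 ≈ 87.49 km²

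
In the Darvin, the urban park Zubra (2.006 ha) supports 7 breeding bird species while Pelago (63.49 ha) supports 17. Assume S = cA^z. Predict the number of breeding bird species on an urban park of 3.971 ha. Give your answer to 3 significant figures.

8.34

z = ln(17/7) / ln(63.49/2.006) = 0.8873 / 3.4547 = 0.2568
c = 7 / 2.006^0.2568 = 7 / 1.196 = 5.854
S₃ = 5.854 × 3.971^0.2568 = 5.854 × 1.425 ≈ 8.342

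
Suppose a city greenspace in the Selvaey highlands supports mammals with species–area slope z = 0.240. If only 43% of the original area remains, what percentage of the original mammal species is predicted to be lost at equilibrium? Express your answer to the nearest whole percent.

18%

S_new/S_old = (A_new/A_old)^z = 0.43^0.24
= exp(0.24 × ln 0.43) = exp(0.24 × -0.8440) = exp(-0.2026) ≈ 0.8166
Fraction lost = 1 − 0.8166 = 0.1834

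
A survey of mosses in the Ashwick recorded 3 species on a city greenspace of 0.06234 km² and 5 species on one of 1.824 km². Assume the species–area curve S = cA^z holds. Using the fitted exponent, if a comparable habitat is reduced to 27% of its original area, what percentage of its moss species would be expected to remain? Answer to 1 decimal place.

z = ln(5/3) / ln(1.824/0.06234) = 0.5108 / 3.3762 = 0.1513
S_new/S_old = (A_new/A_old)^z = 0.27^0.1513 = exp(0.1513 × -1.3093) = 0.8203

82.0%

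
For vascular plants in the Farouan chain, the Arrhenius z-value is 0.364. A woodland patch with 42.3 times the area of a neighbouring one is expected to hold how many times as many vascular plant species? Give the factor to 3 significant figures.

3.91

S₂/S₁ = (A₂/A₁)^z = 42.3^0.364
ln(S₂/S₁) = 0.364 × ln 42.3 = 0.364 × 3.7448 = 1.3631
S₂/S₁ = e^1.3631 ≈ 3.908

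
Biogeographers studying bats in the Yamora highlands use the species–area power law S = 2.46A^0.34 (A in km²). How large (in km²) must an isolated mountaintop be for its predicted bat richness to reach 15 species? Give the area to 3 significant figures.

204 km²

15 = 2.46 × A^0.34  ⇒  A^0.34 = 15/2.46 = 6.098
ln A = ln(6.098) / 0.34 = 1.8079 / 0.34 = 5.3173
A = e^5.3173 ≈ 203.8 km²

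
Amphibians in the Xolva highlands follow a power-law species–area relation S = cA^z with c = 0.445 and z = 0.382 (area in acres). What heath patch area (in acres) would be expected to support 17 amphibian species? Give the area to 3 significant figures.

17 = 0.445 × A^0.382  ⇒  A^0.382 = 17/0.445 = 38.2
ln A = ln(38.2) / 0.382 = 3.6429 / 0.382 = 9.5364
A = e^9.5364 ≈ 13855 acres

13900 acres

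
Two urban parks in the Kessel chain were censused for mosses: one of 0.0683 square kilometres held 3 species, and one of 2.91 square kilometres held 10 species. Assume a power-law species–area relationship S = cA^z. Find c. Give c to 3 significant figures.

z = ln(S₂/S₁) / ln(A₂/A₁) = ln(10/3) / ln(2.91/0.0683) = 1.2040 / 3.7520 = 0.3209
c = S₁ / A₁^z = 3 / 0.0683^0.3209 = 3 / 0.4226 = 7.098

7.10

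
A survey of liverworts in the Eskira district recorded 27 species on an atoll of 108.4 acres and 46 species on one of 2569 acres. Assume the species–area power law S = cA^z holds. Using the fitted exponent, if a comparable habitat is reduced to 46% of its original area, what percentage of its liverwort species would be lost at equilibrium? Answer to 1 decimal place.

z = ln(46/27) / ln(2569/108.4) = 0.5328 / 3.1654 = 0.1683
S_new/S_old = (A_new/A_old)^z = 0.46^0.1683 = exp(0.1683 × -0.7765) = 0.8775
Fraction lost = 1 − 0.8775 = 0.1225

12.3%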